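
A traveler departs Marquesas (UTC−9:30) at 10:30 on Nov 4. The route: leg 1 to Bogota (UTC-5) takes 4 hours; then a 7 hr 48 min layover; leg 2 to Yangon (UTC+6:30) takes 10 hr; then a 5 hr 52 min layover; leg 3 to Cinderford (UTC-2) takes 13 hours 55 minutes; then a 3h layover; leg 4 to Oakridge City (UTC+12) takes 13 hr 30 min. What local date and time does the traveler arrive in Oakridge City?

18:05 on Nov 7

Convert departure to UTC: 10:30 + 9:30 = 20:00 UTC on Nov 4.
Add 4 hours leg 1 → 00:00 UTC (Nov 5).
Add 7 hours 48 minutes layover in Bogota → 07:48 UTC.
Add 10 hours leg 2 → 17:48 UTC.
Add 5 hours 52 minutes layover in Yangon → 23:40 UTC.
Add 13 hours 55 minutes leg 3 → 13:35 UTC (Nov 6).
Add 3 hours layover in Cinderford → 16:35 UTC.
Add 13 hours and 30 minutes leg 4 → 06:05 UTC (Nov 7).
Oakridge City is UTC+12:00, so local arrival = 06:05 + 12:00 = 18:05 on Nov 7.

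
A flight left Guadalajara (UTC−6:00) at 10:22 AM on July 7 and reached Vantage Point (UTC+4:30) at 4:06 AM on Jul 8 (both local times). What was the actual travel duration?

7 hours 14 minutes

Vantage Point is 10:30 ahead of Guadalajara.
Clock-face elapsed time (ignoring zones) is 17 hours 44 minutes.
Actual elapsed = 17 hours 44 minutes − 10:30 = 7 hours 14 minutes.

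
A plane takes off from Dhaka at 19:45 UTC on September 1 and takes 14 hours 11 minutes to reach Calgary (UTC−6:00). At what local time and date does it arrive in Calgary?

03:56 on September 2

Departure is given in UTC: 19:45 on Sep 1.
Add 14 hours 11 minutes → 09:56 UTC (Sep 2).
Calgary is UTC−6:00: 09:56 − 6:00 = 03:56 on Sep 2.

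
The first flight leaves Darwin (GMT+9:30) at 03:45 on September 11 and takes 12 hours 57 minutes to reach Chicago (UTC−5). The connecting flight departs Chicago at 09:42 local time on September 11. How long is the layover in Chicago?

7 hours 30 minutes

Convert departure to UTC: 03:45 − 9:30 = 18:15 UTC on Sep 10.
Add 12 hours and 57 minutes flight time → 07:12 UTC (Sep 11).
Chicago is UTC−5:00, so local arrival = 07:12 − 5:00 = 02:12 on Sep 11.
Layover = 09:42 − 02:12 = 7 hours 30 minutes.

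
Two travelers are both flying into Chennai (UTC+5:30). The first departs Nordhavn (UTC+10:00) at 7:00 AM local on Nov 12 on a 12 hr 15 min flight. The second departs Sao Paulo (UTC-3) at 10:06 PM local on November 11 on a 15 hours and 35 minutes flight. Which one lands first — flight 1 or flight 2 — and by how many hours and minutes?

Flight 1 in UTC: 7:00 AM − 10:00 = 9:00 PM on Nov 11.
+12 hours and 15 minutes → arrive 9:15 AM UTC on Nov 12.
Flight 2 in UTC: 10:06 PM + 3:00 = 1:06 AM on Nov 12.
+15 hours 35 minutes → arrive 4:41 PM UTC on Nov 12.
Flight 1 lands earlier by 7 hours 26 minutes.

the first, by 7 hours 26 minutes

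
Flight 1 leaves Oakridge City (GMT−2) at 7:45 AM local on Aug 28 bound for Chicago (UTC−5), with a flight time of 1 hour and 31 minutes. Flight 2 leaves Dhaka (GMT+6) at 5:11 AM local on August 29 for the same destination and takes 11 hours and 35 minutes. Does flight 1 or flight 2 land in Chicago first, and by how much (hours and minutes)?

the first, by 23 hours 30 minutes

Flight 1 in UTC: 7:45 AM + 2:00 = 9:45 AM on Aug 28.
+1 hour and 31 minutes → arrive 11:16 AM UTC on Aug 28.
Flight 2 in UTC: 5:11 AM − 6:00 = 11:11 PM on Aug 28.
+11 hours 35 minutes → arrive 10:46 AM UTC on Aug 29.
Flight 1 lands earlier by 23 hours 30 minutes.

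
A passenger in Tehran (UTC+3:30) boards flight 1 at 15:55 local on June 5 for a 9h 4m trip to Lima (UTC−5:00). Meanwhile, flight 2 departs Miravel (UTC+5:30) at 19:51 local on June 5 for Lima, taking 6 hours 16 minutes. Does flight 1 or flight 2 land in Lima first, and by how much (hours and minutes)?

the second, by 52 minutes

Flight 1 in UTC: 15:55 − 3:30 = 12:25 on Jun 5.
+9 hours and 4 minutes → arrive 21:29 UTC on Jun 5.
Flight 2 in UTC: 19:51 − 5:30 = 14:21 on Jun 5.
+6 hours 16 minutes → arrive 20:37 UTC on Jun 5.
Flight 2 lands earlier by 52 minutes.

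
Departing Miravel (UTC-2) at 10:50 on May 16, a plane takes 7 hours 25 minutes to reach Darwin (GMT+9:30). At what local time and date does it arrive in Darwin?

05:45 on May 17

Darwin is 11:30 ahead of Miravel.
After 7 hours and 25 minutes it is 18:15 in Miravel.
Shift by the zone difference: 18:15 + 11:30 = 05:45 on May 17 in Darwin.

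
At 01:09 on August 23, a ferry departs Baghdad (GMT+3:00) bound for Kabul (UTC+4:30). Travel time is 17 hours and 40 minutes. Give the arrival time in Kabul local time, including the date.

20:19 on August 23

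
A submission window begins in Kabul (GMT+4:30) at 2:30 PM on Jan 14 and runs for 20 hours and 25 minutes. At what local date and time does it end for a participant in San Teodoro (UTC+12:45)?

7:10 PM on Jan 15

San Teodoro is 8:15 ahead of Kabul.
After 20 hours 25 minutes it is 10:55 AM (Jan 15) in Kabul.
Shift by the zone difference: 10:55 AM + 8:15 = 7:10 PM on Jan 15 in San Teodoro.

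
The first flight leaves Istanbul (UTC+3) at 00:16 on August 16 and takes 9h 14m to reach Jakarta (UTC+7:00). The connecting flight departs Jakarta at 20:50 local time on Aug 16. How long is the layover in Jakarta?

7 hours 20 minutes

Convert departure to UTC: 00:16 − 3:00 = 21:16 UTC on Aug 15.
Add 9 hours and 14 minutes flight time → 06:30 UTC (Aug 16).
Jakarta is UTC+7:00, so local arrival = 06:30 + 7:00 = 13:30 on Aug 16.
Layover = 20:50 − 13:30 = 7 hours 20 minutes.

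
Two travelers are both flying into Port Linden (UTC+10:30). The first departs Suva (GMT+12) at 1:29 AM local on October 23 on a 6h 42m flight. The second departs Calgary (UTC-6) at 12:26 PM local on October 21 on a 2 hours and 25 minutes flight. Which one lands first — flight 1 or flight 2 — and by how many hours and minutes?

Flight 1 in UTC: 1:29 AM − 12:00 = 1:29 PM on Oct 22.
+6 hours 42 minutes → arrive 8:11 PM UTC on Oct 22.
Flight 2 in UTC: 12:26 PM + 6:00 = 6:26 PM on Oct 21.
+2 hours 25 minutes → arrive 8:51 PM UTC on Oct 21.
Flight 2 lands earlier by 23 hours 20 minutes.

the second, by 23 hours 20 minutes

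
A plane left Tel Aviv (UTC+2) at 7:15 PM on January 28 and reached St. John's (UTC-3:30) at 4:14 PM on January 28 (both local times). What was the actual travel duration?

2 hours 29 minutes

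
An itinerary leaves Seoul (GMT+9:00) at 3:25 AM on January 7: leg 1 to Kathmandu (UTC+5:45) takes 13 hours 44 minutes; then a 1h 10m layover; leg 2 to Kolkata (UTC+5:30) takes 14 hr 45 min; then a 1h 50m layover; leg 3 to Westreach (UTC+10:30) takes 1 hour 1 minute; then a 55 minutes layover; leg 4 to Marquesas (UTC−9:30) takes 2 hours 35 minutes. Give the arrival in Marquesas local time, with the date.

8:55 PM on Jan 7

Convert departure to UTC: 3:25 AM − 9:00 = 6:25 PM UTC on Jan 6.
Add 13 hours and 44 minutes leg 1 → 8:09 AM UTC (Jan 7).
Add 1 hour 10 minutes layover in Kathmandu → 9:19 AM UTC.
Add 14 hours and 45 minutes leg 2 → 12:04 AM UTC (Jan 8).
Add 1 hour and 50 minutes layover in Kolkata → 1:54 AM UTC.
Add 1 hour 1 minute leg 3 → 2:55 AM UTC.
Add 55 minutes layover in Westreach → 3:50 AM UTC.
Add 2 hours 35 minutes leg 4 → 6:25 AM UTC.
Marquesas is UTC−9:30, so local arrival = 6:25 AM − 9:30 = 8:55 PM on Jan 7.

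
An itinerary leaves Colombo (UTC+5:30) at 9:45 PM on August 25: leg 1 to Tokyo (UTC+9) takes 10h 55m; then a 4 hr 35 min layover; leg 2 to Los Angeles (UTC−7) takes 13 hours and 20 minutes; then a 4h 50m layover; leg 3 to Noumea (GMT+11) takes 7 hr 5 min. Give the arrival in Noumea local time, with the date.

Convert departure to UTC: 9:45 PM − 5:30 = 4:15 PM UTC on Aug 25.
Add 10 hours and 55 minutes leg 1 → 3:10 AM UTC (Aug 26).
Add 4 hours 35 minutes layover in Tokyo → 7:45 AM UTC.
Add 13 hours 20 minutes leg 2 → 9:05 PM UTC.
Add 4 hours 50 minutes layover in Los Angeles → 1:55 AM UTC (Aug 27).
Add 7 hours 5 minutes leg 3 → 9:00 AM UTC.
Noumea is UTC+11:00, so local arrival = 9:00 AM + 11:00 = 8:00 PM on Aug 27.

8:00 PM on August 27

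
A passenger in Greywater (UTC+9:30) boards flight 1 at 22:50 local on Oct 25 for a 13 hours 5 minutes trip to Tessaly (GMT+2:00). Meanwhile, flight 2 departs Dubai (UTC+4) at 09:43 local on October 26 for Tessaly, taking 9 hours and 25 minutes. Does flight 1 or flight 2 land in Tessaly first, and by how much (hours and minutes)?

the first, by 12 hours 43 minutes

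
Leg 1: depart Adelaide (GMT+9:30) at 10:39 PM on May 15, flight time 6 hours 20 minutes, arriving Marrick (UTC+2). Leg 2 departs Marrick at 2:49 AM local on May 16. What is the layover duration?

5 hours 20 minutes

Convert departure to UTC: 10:39 PM − 9:30 = 1:09 PM UTC on May 15.
Add 6 hours and 20 minutes flight time → 7:29 PM UTC.
Marrick is UTC+2:00, so local arrival = 7:29 PM + 2:00 = 9:29 PM on May 15.
Layover = 2:49 AM − 9:29 PM (+1 day) = 5 hours 20 minutes.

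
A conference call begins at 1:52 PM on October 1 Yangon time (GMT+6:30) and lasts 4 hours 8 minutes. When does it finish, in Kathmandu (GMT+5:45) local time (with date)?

5:15 PM on Oct 1

Convert start to UTC: 1:52 PM − 6:30 = 7:22 AM UTC on Oct 1.
Add 4 hours 8 minutes duration → 11:30 AM UTC.
Kathmandu is UTC+5:45, so local end time = 11:30 AM + 5:45 = 5:15 PM on Oct 1.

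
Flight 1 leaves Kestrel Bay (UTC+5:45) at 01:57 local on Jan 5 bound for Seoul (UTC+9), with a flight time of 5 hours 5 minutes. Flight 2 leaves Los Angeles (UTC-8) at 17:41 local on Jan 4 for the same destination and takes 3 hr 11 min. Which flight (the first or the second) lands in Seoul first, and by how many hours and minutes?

Flight 1 in UTC: 01:57 − 5:45 = 20:12 on Jan 4.
+5 hours 5 minutes → arrive 01:17 UTC on Jan 5.
Flight 2 in UTC: 17:41 + 8:00 = 01:41 on Jan 5.
+3 hours 11 minutes → arrive 04:52 UTC on Jan 5.
Flight 1 lands earlier by 3 hours 35 minutes.

the first, by 3 hours 35 minutes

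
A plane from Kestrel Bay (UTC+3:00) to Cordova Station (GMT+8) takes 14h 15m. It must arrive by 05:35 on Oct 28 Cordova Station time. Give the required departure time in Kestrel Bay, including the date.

Target arrival in UTC: 05:35 − 8:00 = 21:35 on Oct 27.
Subtract 14 hours 15 minutes → departure 07:20 UTC on Oct 27.
Kestrel Bay is UTC+3:00: 07:20 + 3:00 = 10:20 on Oct 27.

10:20 on Oct 27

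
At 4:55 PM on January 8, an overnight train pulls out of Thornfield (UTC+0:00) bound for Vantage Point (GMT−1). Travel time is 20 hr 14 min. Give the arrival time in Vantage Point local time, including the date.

12:09 PM on January 9

Vantage Point is 1:00 behind Thornfield.
After 20 hours and 14 minutes it is 1:09 PM (Jan 9) in Thornfield.
Shift by the zone difference: 1:09 PM − 1:00 = 12:09 PM on Jan 9 in Vantage Point.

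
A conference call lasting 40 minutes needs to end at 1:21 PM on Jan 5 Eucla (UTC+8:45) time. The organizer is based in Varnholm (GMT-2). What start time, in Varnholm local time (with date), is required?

1:56 AM on January 5

Target end time in UTC: 1:21 PM − 8:45 = 4:36 AM on Jan 5.
Subtract 40 minutes → start 3:56 AM UTC on Jan 5.
Varnholm is UTC−2:00: 3:56 AM − 2:00 = 1:56 AM on Jan 5.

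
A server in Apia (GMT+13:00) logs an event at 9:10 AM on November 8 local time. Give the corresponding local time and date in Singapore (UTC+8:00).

4:10 AM on November 8

In UTC: 9:10 AM − 13:00 = 8:10 PM on Nov 7.
Singapore is UTC+8:00: 8:10 PM + 8:00 = 4:10 AM on Nov 8.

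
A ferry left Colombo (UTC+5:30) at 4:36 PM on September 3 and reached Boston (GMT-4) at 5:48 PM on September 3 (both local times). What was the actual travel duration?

10 hours 42 minutes

Boston is 9:30 behind Colombo.
Clock-face elapsed time (ignoring zones) is 1 hour 12 minutes.
Actual elapsed = 1 hour 12 minutes + 9:30 = 10 hours 42 minutes.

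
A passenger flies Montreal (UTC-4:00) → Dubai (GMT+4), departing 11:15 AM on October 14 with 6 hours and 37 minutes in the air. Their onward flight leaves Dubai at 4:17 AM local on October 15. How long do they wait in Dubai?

2 hours 25 minutes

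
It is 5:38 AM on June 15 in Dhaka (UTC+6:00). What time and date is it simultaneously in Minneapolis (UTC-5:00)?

In UTC: 5:38 AM − 6:00 = 11:38 PM on Jun 14.
Minneapolis is UTC−5:00: 11:38 PM − 5:00 = 6:38 PM on Jun 14.

6:38 PM on June 14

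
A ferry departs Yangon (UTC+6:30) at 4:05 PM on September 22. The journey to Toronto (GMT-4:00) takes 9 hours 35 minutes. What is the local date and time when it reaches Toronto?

Convert departure to UTC: 4:05 PM − 6:30 = 9:35 AM UTC on Sep 22.
Add 9 hours 35 minutes travel time → 7:10 PM UTC.
Toronto is UTC−4:00, so local arrival = 7:10 PM − 4:00 = 3:10 PM on Sep 22.

3:10 PM on September 22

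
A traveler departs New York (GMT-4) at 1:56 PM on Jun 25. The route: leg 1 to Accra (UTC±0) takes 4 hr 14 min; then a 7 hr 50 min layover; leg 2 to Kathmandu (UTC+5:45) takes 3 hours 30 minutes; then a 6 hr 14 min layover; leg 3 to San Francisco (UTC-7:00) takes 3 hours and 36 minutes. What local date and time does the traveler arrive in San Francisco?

12:20 PM on June 26

Convert departure to UTC: 1:56 PM + 4:00 = 5:56 PM UTC on Jun 25.
Add 4 hours 14 minutes leg 1 → 10:10 PM UTC.
Add 7 hours and 50 minutes layover in Accra → 6:00 AM UTC (Jun 26).
Add 3 hours and 30 minutes leg 2 → 9:30 AM UTC.
Add 6 hours 14 minutes layover in Kathmandu → 3:44 PM UTC.
Add 3 hours 36 minutes leg 3 → 7:20 PM UTC.
San Francisco is UTC−7:00, so local arrival = 7:20 PM − 7:00 = 12:20 PM on Jun 26.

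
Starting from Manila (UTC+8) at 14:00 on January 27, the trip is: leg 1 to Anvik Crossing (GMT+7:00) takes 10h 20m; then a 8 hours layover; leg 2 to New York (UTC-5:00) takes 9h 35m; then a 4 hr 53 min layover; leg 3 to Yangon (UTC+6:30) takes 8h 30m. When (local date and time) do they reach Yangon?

05:48 on Jan 29

Convert departure to UTC: 14:00 − 8:00 = 06:00 UTC on Jan 27.
Add 10 hours 20 minutes leg 1 → 16:20 UTC.
Add 8 hours layover in Anvik Crossing → 00:20 UTC (Jan 28).
Add 9 hours 35 minutes leg 2 → 09:55 UTC.
Add 4 hours and 53 minutes layover in New York → 14:48 UTC.
Add 8 hours and 30 minutes leg 3 → 23:18 UTC.
Yangon is UTC+6:30, so local arrival = 23:18 + 6:30 = 05:48 on Jan 29.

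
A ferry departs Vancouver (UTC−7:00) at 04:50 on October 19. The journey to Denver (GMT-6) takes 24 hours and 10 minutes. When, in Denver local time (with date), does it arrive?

Denver is 1:00 ahead of Vancouver.
After 24 hours and 10 minutes it is 05:00 (Oct 20) in Vancouver.
Shift by the zone difference: 05:00 + 1:00 = 06:00 on Oct 20 in Denver.

06:00 on October 20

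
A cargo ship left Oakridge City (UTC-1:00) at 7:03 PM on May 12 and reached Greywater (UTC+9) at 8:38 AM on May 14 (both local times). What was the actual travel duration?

Departure in UTC: 7:03 PM + 1:00 = 8:03 PM on May 12.
Arrival in UTC: 8:38 AM − 9:00 = 11:38 PM on May 13.
Elapsed = 11:38 PM − 8:03 PM (+1 day) = 27 hours 35 minutes.

27 hours 35 minutes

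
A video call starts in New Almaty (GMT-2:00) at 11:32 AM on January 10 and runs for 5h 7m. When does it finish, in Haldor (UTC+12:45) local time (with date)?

7:24 AM on January 11

Haldor is 14:45 ahead of New Almaty.
After 5 hours and 7 minutes it is 4:39 PM in New Almaty.
Shift by the zone difference: 4:39 PM + 14:45 = 7:24 AM on Jan 11 in Haldor.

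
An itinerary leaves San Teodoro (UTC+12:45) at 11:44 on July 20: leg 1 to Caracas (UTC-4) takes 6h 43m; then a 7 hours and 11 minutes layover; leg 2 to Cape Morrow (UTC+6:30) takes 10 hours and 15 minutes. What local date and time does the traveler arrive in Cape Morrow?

Convert departure to UTC: 11:44 − 12:45 = 22:59 UTC on Jul 19.
Add 6 hours 43 minutes leg 1 → 05:42 UTC (Jul 20).
Add 7 hours and 11 minutes layover in Caracas → 12:53 UTC.
Add 10 hours 15 minutes leg 2 → 23:08 UTC.
Cape Morrow is UTC+6:30, so local arrival = 23:08 + 6:30 = 05:38 on Jul 21.

05:38 on July 21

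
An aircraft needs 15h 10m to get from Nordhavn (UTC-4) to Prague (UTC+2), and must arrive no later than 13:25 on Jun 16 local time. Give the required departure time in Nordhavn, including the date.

Target arrival in UTC: 13:25 − 2:00 = 11:25 on Jun 16.
Subtract 15 hours and 10 minutes → departure 20:15 UTC on Jun 15.
Nordhavn is UTC−4:00: 20:15 − 4:00 = 16:15 on Jun 15.

16:15 on June 15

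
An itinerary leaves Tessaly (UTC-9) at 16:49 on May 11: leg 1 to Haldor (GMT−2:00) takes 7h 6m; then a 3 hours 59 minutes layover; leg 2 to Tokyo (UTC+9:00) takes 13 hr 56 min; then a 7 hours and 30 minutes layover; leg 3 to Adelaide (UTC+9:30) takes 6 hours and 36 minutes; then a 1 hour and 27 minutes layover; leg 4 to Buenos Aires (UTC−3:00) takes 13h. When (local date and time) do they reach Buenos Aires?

04:23 on May 14

Convert departure to UTC: 16:49 + 9:00 = 01:49 UTC on May 12.
Add 7 hours 6 minutes leg 1 → 08:55 UTC.
Add 3 hours and 59 minutes layover in Haldor → 12:54 UTC.
Add 13 hours 56 minutes leg 2 → 02:50 UTC (May 13).
Add 7 hours 30 minutes layover in Tokyo → 10:20 UTC.
Add 6 hours and 36 minutes leg 3 → 16:56 UTC.
Add 1 hour and 27 minutes layover in Adelaide → 18:23 UTC.
Add 13 hours leg 4 → 07:23 UTC (May 14).
Buenos Aires is UTC−3:00, so local arrival = 07:23 − 3:00 = 04:23 on May 14.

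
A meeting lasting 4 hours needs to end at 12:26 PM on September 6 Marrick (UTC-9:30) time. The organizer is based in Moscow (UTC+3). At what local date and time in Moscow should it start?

8:56 PM on September 6

Target end time in UTC: 12:26 PM + 9:30 = 9:56 PM on Sep 6.
Subtract 4 hours → start 5:56 PM UTC on Sep 6.
Moscow is UTC+3:00: 5:56 PM + 3:00 = 8:56 PM on Sep 6.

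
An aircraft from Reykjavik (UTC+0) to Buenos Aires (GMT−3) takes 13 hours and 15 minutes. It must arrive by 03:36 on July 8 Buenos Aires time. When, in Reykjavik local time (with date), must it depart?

17:21 on July 7

Target arrival in UTC: 03:36 + 3:00 = 06:36 on Jul 8.
Subtract 13 hours and 15 minutes → departure 17:21 UTC on Jul 7.
Reykjavik is UTC+0, so departure is 17:21 on Jul 7.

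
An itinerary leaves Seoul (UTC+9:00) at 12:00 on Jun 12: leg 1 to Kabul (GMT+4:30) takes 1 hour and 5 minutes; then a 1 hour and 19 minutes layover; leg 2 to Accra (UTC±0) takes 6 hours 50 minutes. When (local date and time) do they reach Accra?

12:14 on Jun 12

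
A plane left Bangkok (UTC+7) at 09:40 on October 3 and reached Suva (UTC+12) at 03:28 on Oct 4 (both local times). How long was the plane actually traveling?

Departure in UTC: 09:40 − 7:00 = 02:40 on Oct 3.
Arrival in UTC: 03:28 − 12:00 = 15:28 on Oct 3.
Elapsed = 15:28 − 02:40 = 12 hours 48 minutes.

12 hours 48 minutes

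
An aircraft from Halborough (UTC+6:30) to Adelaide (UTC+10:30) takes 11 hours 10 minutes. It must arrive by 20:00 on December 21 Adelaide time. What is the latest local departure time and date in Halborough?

Target arrival in UTC: 20:00 − 10:30 = 09:30 on Dec 21.
Subtract 11 hours 10 minutes → departure 22:20 UTC on Dec 20.
Halborough is UTC+6:30: 22:20 + 6:30 = 04:50 on Dec 21.

04:50 on December 21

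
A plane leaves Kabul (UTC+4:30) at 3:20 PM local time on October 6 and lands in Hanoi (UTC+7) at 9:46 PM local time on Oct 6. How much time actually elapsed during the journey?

Departure in UTC: 3:20 PM − 4:30 = 10:50 AM on Oct 6.
Arrival in UTC: 9:46 PM − 7:00 = 2:46 PM on Oct 6.
Elapsed = 2:46 PM − 10:50 AM = 3 hours 56 minutes.

3 hours 56 minutes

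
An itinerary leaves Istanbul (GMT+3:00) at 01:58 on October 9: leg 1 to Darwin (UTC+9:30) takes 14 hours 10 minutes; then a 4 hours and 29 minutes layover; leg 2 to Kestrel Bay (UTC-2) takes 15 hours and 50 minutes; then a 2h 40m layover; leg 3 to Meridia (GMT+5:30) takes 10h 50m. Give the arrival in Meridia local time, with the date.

Convert departure to UTC: 01:58 − 3:00 = 22:58 UTC on Oct 8.
Add 14 hours and 10 minutes leg 1 → 13:08 UTC (Oct 9).
Add 4 hours 29 minutes layover in Darwin → 17:37 UTC.
Add 15 hours and 50 minutes leg 2 → 09:27 UTC (Oct 10).
Add 2 hours and 40 minutes layover in Kestrel Bay → 12:07 UTC.
Add 10 hours and 50 minutes leg 3 → 22:57 UTC.
Meridia is UTC+5:30, so local arrival = 22:57 + 5:30 = 04:27 on Oct 11.

04:27 on Oct 11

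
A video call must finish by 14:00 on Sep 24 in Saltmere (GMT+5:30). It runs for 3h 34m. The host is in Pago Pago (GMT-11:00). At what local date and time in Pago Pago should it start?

17:56 on September 23

Target end time in UTC: 14:00 − 5:30 = 08:30 on Sep 24.
Subtract 3 hours 34 minutes → start 04:56 UTC on Sep 24.
Pago Pago is UTC−11:00: 04:56 − 11:00 = 17:56 on Sep 23.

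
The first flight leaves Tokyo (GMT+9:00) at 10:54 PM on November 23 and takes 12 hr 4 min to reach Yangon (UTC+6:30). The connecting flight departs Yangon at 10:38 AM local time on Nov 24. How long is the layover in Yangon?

2 hours 10 minutes

Convert departure to UTC: 10:54 PM − 9:00 = 1:54 PM UTC on Nov 23.
Add 12 hours 4 minutes flight time → 1:58 AM UTC (Nov 24).
Yangon is UTC+6:30, so local arrival = 1:58 AM + 6:30 = 8:28 AM on Nov 24.
Layover = 10:38 AM − 8:28 AM = 2 hours 10 minutes.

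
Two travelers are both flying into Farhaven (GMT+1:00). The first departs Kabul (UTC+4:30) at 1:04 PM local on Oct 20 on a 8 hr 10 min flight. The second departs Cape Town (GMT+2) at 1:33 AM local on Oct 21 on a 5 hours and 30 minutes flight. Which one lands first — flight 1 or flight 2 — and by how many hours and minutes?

the first, by 12 hours 19 minutes

Flight 1 in UTC: 1:04 PM − 4:30 = 8:34 AM on Oct 20.
+8 hours and 10 minutes → arrive 4:44 PM UTC on Oct 20.
Flight 2 in UTC: 1:33 AM − 2:00 = 11:33 PM on Oct 20.
+5 hours and 30 minutes → arrive 5:03 AM UTC on Oct 21.
Flight 1 lands earlier by 12 hours 19 minutes.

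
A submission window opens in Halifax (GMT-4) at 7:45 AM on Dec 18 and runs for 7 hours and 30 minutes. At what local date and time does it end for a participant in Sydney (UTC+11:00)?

6:15 AM on December 19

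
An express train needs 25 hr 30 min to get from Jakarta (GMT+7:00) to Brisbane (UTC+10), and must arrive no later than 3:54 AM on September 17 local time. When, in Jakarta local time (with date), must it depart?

11:24 PM on September 15

Target arrival in UTC: 3:54 AM − 10:00 = 5:54 PM on Sep 16.
Subtract 25 hours 30 minutes → departure 4:24 PM UTC on Sep 15.
Jakarta is UTC+7:00: 4:24 PM + 7:00 = 11:24 PM on Sep 15.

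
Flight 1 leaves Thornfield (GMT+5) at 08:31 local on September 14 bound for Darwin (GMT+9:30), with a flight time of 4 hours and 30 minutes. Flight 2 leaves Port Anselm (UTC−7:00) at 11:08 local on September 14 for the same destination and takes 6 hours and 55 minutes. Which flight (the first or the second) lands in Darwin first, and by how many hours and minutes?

Flight 1 in UTC: 08:31 − 5:00 = 03:31 on Sep 14.
+4 hours 30 minutes → arrive 08:01 UTC on Sep 14.
Flight 2 in UTC: 11:08 + 7:00 = 18:08 on Sep 14.
+6 hours and 55 minutes → arrive 01:03 UTC on Sep 15.
Flight 1 lands earlier by 17 hours 2 minutes.

the first, by 17 hours 2 minutes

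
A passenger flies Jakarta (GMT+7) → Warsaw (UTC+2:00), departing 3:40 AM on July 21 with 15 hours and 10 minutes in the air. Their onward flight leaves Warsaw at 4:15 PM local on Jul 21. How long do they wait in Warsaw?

Convert departure to UTC: 3:40 AM − 7:00 = 8:40 PM UTC on Jul 20.
Add 15 hours and 10 minutes flight time → 11:50 AM UTC (Jul 21).
Warsaw is UTC+2:00, so local arrival = 11:50 AM + 2:00 = 1:50 PM on Jul 21.
Layover = 4:15 PM − 1:50 PM = 2 hours 25 minutes.

2 hours 25 minutes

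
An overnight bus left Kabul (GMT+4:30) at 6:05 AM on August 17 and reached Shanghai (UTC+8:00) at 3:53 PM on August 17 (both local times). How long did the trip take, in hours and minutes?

6 hours 18 minutes

Shanghai is 3:30 ahead of Kabul.
Clock-face elapsed time (ignoring zones) is 9 hours 48 minutes.
Actual elapsed = 9 hours 48 minutes − 3:30 = 6 hours 18 minutes.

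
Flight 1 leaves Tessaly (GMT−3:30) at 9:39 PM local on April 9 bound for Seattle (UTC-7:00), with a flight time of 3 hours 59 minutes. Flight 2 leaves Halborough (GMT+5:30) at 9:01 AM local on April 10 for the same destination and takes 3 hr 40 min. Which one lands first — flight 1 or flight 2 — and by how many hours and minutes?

Flight 1 in UTC: 9:39 PM + 3:30 = 1:09 AM on Apr 10.
+3 hours 59 minutes → arrive 5:08 AM UTC on Apr 10.
Flight 2 in UTC: 9:01 AM − 5:30 = 3:31 AM on Apr 10.
+3 hours and 40 minutes → arrive 7:11 AM UTC on Apr 10.
Flight 1 lands earlier by 2 hours 3 minutes.

the first, by 2 hours 3 minutes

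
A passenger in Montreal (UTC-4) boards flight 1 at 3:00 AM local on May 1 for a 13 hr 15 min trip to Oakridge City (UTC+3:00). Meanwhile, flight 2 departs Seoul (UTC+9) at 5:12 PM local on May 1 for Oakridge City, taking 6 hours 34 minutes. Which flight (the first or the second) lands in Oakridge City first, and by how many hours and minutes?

Flight 1 in UTC: 3:00 AM + 4:00 = 7:00 AM on May 1.
+13 hours 15 minutes → arrive 8:15 PM UTC on May 1.
Flight 2 in UTC: 5:12 PM − 9:00 = 8:12 AM on May 1.
+6 hours and 34 minutes → arrive 2:46 PM UTC on May 1.
Flight 2 lands earlier by 5 hours 29 minutes.

the second, by 5 hours 29 minutes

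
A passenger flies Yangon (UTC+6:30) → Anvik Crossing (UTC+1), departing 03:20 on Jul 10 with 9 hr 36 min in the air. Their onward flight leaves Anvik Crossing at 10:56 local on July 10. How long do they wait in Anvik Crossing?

3 hours 30 minutes

Convert departure to UTC: 03:20 − 6:30 = 20:50 UTC on Jul 9.
Add 9 hours 36 minutes flight time → 06:26 UTC (Jul 10).
Anvik Crossing is UTC+1:00, so local arrival = 06:26 + 1:00 = 07:26 on Jul 10.
Layover = 10:56 − 07:26 = 3 hours 30 minutes.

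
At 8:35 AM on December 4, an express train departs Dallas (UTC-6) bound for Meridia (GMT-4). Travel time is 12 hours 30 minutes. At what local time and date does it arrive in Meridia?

11:05 PM on December 4

Convert departure to UTC: 8:35 AM + 6:00 = 2:35 PM UTC on Dec 4.
Add 12 hours 30 minutes travel time → 3:05 AM UTC (Dec 5).
Meridia is UTC−4:00, so local arrival = 3:05 AM − 4:00 = 11:05 PM on Dec 4.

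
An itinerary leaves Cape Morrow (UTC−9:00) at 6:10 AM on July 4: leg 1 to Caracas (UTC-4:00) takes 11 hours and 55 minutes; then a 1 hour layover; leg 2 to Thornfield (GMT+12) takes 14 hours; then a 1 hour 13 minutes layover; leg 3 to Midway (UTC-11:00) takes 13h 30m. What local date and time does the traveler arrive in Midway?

9:48 PM on July 5

Convert departure to UTC: 6:10 AM + 9:00 = 3:10 PM UTC on Jul 4.
Add 11 hours 55 minutes leg 1 → 3:05 AM UTC (Jul 5).
Add 1 hour layover in Caracas → 4:05 AM UTC.
Add 14 hours leg 2 → 6:05 PM UTC.
Add 1 hour 13 minutes layover in Thornfield → 7:18 PM UTC.
Add 13 hours and 30 minutes leg 3 → 8:48 AM UTC (Jul 6).
Midway is UTC−11:00, so local arrival = 8:48 AM − 11:00 = 9:48 PM on Jul 5.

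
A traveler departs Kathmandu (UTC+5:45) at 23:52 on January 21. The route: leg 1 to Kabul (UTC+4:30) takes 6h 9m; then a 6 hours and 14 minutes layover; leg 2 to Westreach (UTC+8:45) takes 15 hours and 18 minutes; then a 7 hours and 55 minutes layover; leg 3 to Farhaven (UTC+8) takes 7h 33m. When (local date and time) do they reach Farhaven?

21:16 on Jan 23

Convert departure to UTC: 23:52 − 5:45 = 18:07 UTC on Jan 21.
Add 6 hours 9 minutes leg 1 → 00:16 UTC (Jan 22).
Add 6 hours and 14 minutes layover in Kabul → 06:30 UTC.
Add 15 hours 18 minutes leg 2 → 21:48 UTC.
Add 7 hours and 55 minutes layover in Westreach → 05:43 UTC (Jan 23).
Add 7 hours and 33 minutes leg 3 → 13:16 UTC.
Farhaven is UTC+8:00, so local arrival = 13:16 + 8:00 = 21:16 on Jan 23.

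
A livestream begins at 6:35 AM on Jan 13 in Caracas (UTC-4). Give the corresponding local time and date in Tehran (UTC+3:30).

2:05 PM on January 13

Tehran is 7:30 ahead of Caracas.
Shift by the zone difference: 6:35 AM + 7:30 = 2:05 PM on Jan 13 in Tehran.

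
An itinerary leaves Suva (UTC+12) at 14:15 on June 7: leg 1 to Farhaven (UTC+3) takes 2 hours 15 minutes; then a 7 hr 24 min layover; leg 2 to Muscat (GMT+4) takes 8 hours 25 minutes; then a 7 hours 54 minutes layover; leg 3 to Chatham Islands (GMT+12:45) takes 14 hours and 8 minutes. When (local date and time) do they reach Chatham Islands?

Convert departure to UTC: 14:15 − 12:00 = 02:15 UTC on Jun 7.
Add 2 hours and 15 minutes leg 1 → 04:30 UTC.
Add 7 hours 24 minutes layover in Farhaven → 11:54 UTC.
Add 8 hours 25 minutes leg 2 → 20:19 UTC.
Add 7 hours 54 minutes layover in Muscat → 04:13 UTC (Jun 8).
Add 14 hours 8 minutes leg 3 → 18:21 UTC.
Chatham Islands is UTC+12:45, so local arrival = 18:21 + 12:45 = 07:06 on Jun 9.

07:06 on June 9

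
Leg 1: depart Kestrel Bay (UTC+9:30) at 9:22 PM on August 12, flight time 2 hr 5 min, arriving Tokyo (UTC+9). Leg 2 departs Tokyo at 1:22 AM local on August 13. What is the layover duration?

2 hours 25 minutes

Convert departure to UTC: 9:22 PM − 9:30 = 11:52 AM UTC on Aug 12.
Add 2 hours 5 minutes flight time → 1:57 PM UTC.
Tokyo is UTC+9:00, so local arrival = 1:57 PM + 9:00 = 10:57 PM on Aug 12.
Layover = 1:22 AM − 10:57 PM (+1 day) = 2 hours 25 minutes.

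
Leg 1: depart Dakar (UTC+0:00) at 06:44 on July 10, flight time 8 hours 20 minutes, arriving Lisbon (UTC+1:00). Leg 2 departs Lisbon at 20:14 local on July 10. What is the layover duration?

Dakar is at UTC+0, so departure is already 06:44 UTC on Jul 10.
Add 8 hours and 20 minutes flight time → 15:04 UTC.
Lisbon is UTC+1:00, so local arrival = 15:04 + 1:00 = 16:04 on Jul 10.
Layover = 20:14 − 16:04 = 4 hours 10 minutes.

4 hours 10 minutes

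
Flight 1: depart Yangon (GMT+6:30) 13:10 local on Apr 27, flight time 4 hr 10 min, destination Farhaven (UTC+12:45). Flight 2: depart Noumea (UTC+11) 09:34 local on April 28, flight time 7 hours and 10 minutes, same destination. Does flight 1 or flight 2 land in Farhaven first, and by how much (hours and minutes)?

Flight 1 in UTC: 13:10 − 6:30 = 06:40 on Apr 27.
+4 hours and 10 minutes → arrive 10:50 UTC on Apr 27.
Flight 2 in UTC: 09:34 − 11:00 = 22:34 on Apr 27.
+7 hours 10 minutes → arrive 05:44 UTC on Apr 28.
Flight 1 lands earlier by 18 hours 54 minutes.

the first, by 18 hours 54 minutes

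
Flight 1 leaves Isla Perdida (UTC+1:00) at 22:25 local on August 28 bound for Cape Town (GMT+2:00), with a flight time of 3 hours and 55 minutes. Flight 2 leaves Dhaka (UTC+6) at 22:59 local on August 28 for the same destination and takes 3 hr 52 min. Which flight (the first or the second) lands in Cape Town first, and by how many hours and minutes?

the second, by 4 hours 29 minutes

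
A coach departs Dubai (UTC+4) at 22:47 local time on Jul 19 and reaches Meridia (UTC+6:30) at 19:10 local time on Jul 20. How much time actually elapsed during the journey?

Meridia is 2:30 ahead of Dubai.
Clock-face elapsed time (ignoring zones) is 20 hours 23 minutes.
Actual elapsed = 20 hours 23 minutes − 2:30 = 17 hours 53 minutes.

17 hours 53 minutes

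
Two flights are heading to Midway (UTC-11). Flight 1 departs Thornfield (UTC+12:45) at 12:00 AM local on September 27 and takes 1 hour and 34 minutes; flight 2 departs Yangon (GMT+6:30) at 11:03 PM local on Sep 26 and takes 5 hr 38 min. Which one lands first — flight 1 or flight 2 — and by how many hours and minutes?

Flight 1 in UTC: 12:00 AM − 12:45 = 11:15 AM on Sep 26.
+1 hour and 34 minutes → arrive 12:49 PM UTC on Sep 26.
Flight 2 in UTC: 11:03 PM − 6:30 = 4:33 PM on Sep 26.
+5 hours and 38 minutes → arrive 10:11 PM UTC on Sep 26.
Flight 1 lands earlier by 9 hours 22 minutes.

the first, by 9 hours 22 minutes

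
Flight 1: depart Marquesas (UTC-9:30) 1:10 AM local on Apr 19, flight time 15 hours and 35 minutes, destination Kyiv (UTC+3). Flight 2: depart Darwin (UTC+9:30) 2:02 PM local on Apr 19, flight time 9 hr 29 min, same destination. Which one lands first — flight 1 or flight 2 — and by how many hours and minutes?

Flight 1 in UTC: 1:10 AM + 9:30 = 10:40 AM on Apr 19.
+15 hours 35 minutes → arrive 2:15 AM UTC on Apr 20.
Flight 2 in UTC: 2:02 PM − 9:30 = 4:32 AM on Apr 19.
+9 hours and 29 minutes → arrive 2:01 PM UTC on Apr 19.
Flight 2 lands earlier by 12 hours 14 minutes.

the second, by 12 hours 14 minutes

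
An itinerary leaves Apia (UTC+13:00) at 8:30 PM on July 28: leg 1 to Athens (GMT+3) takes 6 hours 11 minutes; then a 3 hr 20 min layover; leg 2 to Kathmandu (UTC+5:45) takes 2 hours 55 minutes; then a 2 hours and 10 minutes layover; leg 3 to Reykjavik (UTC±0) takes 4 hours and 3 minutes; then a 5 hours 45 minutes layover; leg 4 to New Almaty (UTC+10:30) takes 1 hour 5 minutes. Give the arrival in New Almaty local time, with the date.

7:29 PM on Jul 29

Convert departure to UTC: 8:30 PM − 13:00 = 7:30 AM UTC on Jul 28.
Add 6 hours and 11 minutes leg 1 → 1:41 PM UTC.
Add 3 hours and 20 minutes layover in Athens → 5:01 PM UTC.
Add 2 hours and 55 minutes leg 2 → 7:56 PM UTC.
Add 2 hours and 10 minutes layover in Kathmandu → 10:06 PM UTC.
Add 4 hours 3 minutes leg 3 → 2:09 AM UTC (Jul 29).
Add 5 hours and 45 minutes layover in Reykjavik → 7:54 AM UTC.
Add 1 hour 5 minutes leg 4 → 8:59 AM UTC.
New Almaty is UTC+10:30, so local arrival = 8:59 AM + 10:30 = 7:29 PM on Jul 29.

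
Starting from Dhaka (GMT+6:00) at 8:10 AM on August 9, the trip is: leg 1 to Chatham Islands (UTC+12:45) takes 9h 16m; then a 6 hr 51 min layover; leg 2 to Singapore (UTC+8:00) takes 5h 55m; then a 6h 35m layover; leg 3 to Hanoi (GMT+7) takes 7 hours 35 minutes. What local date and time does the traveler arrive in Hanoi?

Convert departure to UTC: 8:10 AM − 6:00 = 2:10 AM UTC on Aug 9.
Add 9 hours 16 minutes leg 1 → 11:26 AM UTC.
Add 6 hours and 51 minutes layover in Chatham Islands → 6:17 PM UTC.
Add 5 hours 55 minutes leg 2 → 12:12 AM UTC (Aug 10).
Add 6 hours 35 minutes layover in Singapore → 6:47 AM UTC.
Add 7 hours and 35 minutes leg 3 → 2:22 PM UTC.
Hanoi is UTC+7:00, so local arrival = 2:22 PM + 7:00 = 9:22 PM on Aug 10.

9:22 PM on August 10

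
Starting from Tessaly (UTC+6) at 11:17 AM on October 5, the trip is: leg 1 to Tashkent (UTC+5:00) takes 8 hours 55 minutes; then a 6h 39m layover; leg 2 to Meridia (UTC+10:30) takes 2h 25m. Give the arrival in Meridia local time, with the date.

9:46 AM on October 6

Convert departure to UTC: 11:17 AM − 6:00 = 5:17 AM UTC on Oct 5.
Add 8 hours 55 minutes leg 1 → 2:12 PM UTC.
Add 6 hours and 39 minutes layover in Tashkent → 8:51 PM UTC.
Add 2 hours 25 minutes leg 2 → 11:16 PM UTC.
Meridia is UTC+10:30, so local arrival = 11:16 PM + 10:30 = 9:46 AM on Oct 6.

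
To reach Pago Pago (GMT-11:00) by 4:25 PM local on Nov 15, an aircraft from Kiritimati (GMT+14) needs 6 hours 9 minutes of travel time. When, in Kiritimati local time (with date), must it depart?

11:16 AM on November 16

Target arrival in UTC: 4:25 PM + 11:00 = 3:25 AM on Nov 16.
Subtract 6 hours 9 minutes → departure 9:16 PM UTC on Nov 15.
Kiritimati is UTC+14:00: 9:16 PM + 14:00 = 11:16 AM on Nov 16.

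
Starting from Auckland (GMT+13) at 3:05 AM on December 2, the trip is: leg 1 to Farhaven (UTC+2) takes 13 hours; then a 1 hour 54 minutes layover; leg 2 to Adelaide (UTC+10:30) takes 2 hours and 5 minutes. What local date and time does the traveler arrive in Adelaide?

Convert departure to UTC: 3:05 AM − 13:00 = 2:05 PM UTC on Dec 1.
Add 13 hours leg 1 → 3:05 AM UTC (Dec 2).
Add 1 hour 54 minutes layover in Farhaven → 4:59 AM UTC.
Add 2 hours 5 minutes leg 2 → 7:04 AM UTC.
Adelaide is UTC+10:30, so local arrival = 7:04 AM + 10:30 = 5:34 PM on Dec 2.

5:34 PM on December 2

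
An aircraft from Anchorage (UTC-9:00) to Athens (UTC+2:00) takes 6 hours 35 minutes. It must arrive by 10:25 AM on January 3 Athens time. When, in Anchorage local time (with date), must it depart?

Target arrival in UTC: 10:25 AM − 2:00 = 8:25 AM on Jan 3.
Subtract 6 hours and 35 minutes → departure 1:50 AM UTC on Jan 3.
Anchorage is UTC−9:00: 1:50 AM − 9:00 = 4:50 PM on Jan 2.

4:50 PM on January 2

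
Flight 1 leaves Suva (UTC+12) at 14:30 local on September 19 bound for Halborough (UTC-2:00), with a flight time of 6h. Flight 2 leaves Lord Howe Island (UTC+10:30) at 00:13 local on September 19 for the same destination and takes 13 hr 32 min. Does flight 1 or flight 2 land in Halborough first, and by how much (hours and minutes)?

Flight 1 in UTC: 14:30 − 12:00 = 02:30 on Sep 19.
+6 hours → arrive 08:30 UTC on Sep 19.
Flight 2 in UTC: 00:13 − 10:30 = 13:43 on Sep 18.
+13 hours 32 minutes → arrive 03:15 UTC on Sep 19.
Flight 2 lands earlier by 5 hours 15 minutes.

the second, by 5 hours 15 minutes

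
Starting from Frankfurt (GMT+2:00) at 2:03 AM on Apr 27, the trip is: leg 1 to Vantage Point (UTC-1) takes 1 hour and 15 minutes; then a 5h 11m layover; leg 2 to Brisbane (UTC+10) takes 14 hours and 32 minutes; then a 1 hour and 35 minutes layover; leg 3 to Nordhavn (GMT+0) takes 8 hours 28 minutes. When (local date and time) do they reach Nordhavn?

7:04 AM on April 28

Convert departure to UTC: 2:03 AM − 2:00 = 12:03 AM UTC on Apr 27.
Add 1 hour 15 minutes leg 1 → 1:18 AM UTC.
Add 5 hours 11 minutes layover in Vantage Point → 6:29 AM UTC.
Add 14 hours 32 minutes leg 2 → 9:01 PM UTC.
Add 1 hour 35 minutes layover in Brisbane → 10:36 PM UTC.
Add 8 hours 28 minutes leg 3 → 7:04 AM UTC (Apr 28).
Nordhavn is UTC+0, so local arrival is the same: 7:04 AM on Apr 28.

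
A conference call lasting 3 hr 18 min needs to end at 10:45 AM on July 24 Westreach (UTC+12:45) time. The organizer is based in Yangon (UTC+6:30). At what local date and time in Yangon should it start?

Target end time in UTC: 10:45 AM − 12:45 = 10:00 PM on Jul 23.
Subtract 3 hours 18 minutes → start 6:42 PM UTC on Jul 23.
Yangon is UTC+6:30: 6:42 PM + 6:30 = 1:12 AM on Jul 24.

1:12 AM on July 24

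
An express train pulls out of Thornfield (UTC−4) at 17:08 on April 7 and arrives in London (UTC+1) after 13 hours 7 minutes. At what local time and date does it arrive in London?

London is 5:00 ahead of Thornfield.
After 13 hours 7 minutes it is 06:15 (Apr 8) in Thornfield.
Shift by the zone difference: 06:15 + 5:00 = 11:15 on Apr 8 in London.

11:15 on Apr 8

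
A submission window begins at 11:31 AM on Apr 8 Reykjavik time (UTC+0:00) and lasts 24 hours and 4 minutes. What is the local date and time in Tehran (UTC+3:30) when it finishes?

3:05 PM on April 9

Tehran is 3:30 ahead of Reykjavik.
After 24 hours and 4 minutes it is 11:35 AM (Apr 9) in Reykjavik.
Shift by the zone difference: 11:35 AM + 3:30 = 3:05 PM on Apr 9 in Tehran.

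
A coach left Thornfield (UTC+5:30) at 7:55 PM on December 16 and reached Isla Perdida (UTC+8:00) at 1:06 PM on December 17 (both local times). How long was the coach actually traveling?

Departure in UTC: 7:55 PM − 5:30 = 2:25 PM on Dec 16.
Arrival in UTC: 1:06 PM − 8:00 = 5:06 AM on Dec 17.
Elapsed = 5:06 AM − 2:25 PM (+1 day) = 14 hours 41 minutes.

14 hours 41 minutes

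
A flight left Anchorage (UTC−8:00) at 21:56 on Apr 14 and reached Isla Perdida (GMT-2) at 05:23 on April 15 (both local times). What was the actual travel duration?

Isla Perdida is 6:00 ahead of Anchorage.
Clock-face elapsed time (ignoring zones) is 7 hours 27 minutes.
Actual elapsed = 7 hours 27 minutes − 6:00 = 1 hour 27 minutes.

1 hour 27 minutes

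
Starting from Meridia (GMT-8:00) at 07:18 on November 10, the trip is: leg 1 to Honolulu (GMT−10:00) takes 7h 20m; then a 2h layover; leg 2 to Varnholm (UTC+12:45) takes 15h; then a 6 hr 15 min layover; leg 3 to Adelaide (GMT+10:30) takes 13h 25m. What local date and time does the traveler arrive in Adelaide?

Convert departure to UTC: 07:18 + 8:00 = 15:18 UTC on Nov 10.
Add 7 hours and 20 minutes leg 1 → 22:38 UTC.
Add 2 hours layover in Honolulu → 00:38 UTC (Nov 11).
Add 15 hours leg 2 → 15:38 UTC.
Add 6 hours and 15 minutes layover in Varnholm → 21:53 UTC.
Add 13 hours and 25 minutes leg 3 → 11:18 UTC (Nov 12).
Adelaide is UTC+10:30, so local arrival = 11:18 + 10:30 = 21:48 on Nov 12.

21:48 on November 12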